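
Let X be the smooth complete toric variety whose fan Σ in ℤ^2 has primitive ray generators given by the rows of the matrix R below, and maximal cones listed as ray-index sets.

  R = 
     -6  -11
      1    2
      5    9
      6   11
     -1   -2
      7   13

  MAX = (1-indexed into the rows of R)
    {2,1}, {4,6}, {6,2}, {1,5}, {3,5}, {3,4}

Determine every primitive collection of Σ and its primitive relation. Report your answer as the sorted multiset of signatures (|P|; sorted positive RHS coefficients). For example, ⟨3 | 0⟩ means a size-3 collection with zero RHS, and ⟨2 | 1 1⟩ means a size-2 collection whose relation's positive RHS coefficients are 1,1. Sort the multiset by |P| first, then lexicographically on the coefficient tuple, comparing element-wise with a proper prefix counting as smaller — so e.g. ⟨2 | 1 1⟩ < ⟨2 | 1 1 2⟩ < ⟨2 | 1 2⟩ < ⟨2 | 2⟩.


|primitive collections| = 9. Relations:

  {1,4}:  v_{1} + v_{4} = 0 ; sig = ⟨2 | 0⟩
  {2,5}:  v_{2} + v_{5} = 0 ; sig = ⟨2 | 0⟩
  {1,3}:  v_{1} + v_{3} = v_{5} ; sig = ⟨2 | 1⟩
  {1,6}:  v_{1} + v_{6} = v_{2} ; sig = ⟨2 | 1⟩
  {2,3}:  v_{2} + v_{3} = v_{4} ; sig = ⟨2 | 1⟩
  {2,4}:  v_{2} + v_{4} = v_{6} ; sig = ⟨2 | 1⟩
  {4,5}:  v_{4} + v_{5} = v_{3} ; sig = ⟨2 | 1⟩
  {5,6}:  v_{5} + v_{6} = v_{4} ; sig = ⟨2 | 1⟩
  {3,6}:  v_{3} + v_{6} = 2·v_{4} ; sig = ⟨2 | 2⟩

Signatures (|P|; sorted positive RHS coefficients), sorted:
[⟨2 | 0⟩, ⟨2 | 0⟩, ⟨2 | 1⟩, ⟨2 | 1⟩, ⟨2 | 1⟩, ⟨2 | 1⟩, ⟨2 | 1⟩, ⟨2 | 1⟩, ⟨2 | 2⟩]


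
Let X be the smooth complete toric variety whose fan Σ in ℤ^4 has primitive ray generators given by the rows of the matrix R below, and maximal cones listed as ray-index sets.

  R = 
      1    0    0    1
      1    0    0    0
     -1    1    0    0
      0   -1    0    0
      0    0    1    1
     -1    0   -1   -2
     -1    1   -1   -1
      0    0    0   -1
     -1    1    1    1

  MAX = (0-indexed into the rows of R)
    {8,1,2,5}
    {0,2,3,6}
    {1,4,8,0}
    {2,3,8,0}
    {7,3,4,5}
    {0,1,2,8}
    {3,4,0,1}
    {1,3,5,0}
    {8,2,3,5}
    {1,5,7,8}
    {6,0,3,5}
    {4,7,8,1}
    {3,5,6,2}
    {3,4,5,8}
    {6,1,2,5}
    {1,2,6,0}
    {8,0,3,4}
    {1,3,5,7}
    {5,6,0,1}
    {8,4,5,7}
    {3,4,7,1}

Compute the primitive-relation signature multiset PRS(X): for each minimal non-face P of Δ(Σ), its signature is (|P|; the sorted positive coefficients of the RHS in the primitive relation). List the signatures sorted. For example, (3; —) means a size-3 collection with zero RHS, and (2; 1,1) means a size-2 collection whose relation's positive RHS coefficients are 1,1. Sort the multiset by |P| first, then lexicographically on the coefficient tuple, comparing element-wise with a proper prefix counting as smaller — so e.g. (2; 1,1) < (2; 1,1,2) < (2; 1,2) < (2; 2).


The 14 primitive collections of Σ (r=9, n=4):

  P = {0,7}:  v_{0} + v_{7} = v_{1}  so sig = (2; 1)
  P = {2,4}:  v_{2} + v_{4} = v_{8}  so sig = (2; 1)
  P = {4,6}:  v_{4} + v_{6} = v_{2}  so sig = (2; 1)
  P = {2,7}:  v_{2} + v_{7} = v_{1} + v_{5} + v_{8}  so sig = (2; 1,1,1)
  P = {6,7}:  v_{6} + v_{7} = v_{1} + v_{2} + v_{5}  so sig = (2; 1,1,1)
  P = {6,8}:  v_{6} + v_{8} = 2·v_{2}  so sig = (2; 2)
  P = {0,4,5}:  v_{0} + v_{4} + v_{5} = 0  so sig = (3; —)
  P = {1,2,3}:  v_{1} + v_{2} + v_{3} = 0  so sig = (3; —)
  P = {0,2,5}:  v_{0} + v_{2} + v_{5} = v_{6}  so sig = (3; 1)
  P = {0,5,8}:  v_{0} + v_{5} + v_{8} = v_{2}  so sig = (3; 1)
  P = {1,3,8}:  v_{1} + v_{3} + v_{8} = v_{4}  so sig = (3; 1)
  P = {1,4,5}:  v_{1} + v_{4} + v_{5} = v_{7}  so sig = (3; 1)
  P = {1,3,6}:  v_{1} + v_{3} + v_{6} = v_{0} + v_{5}  so sig = (3; 1,1)
  P = {3,7,8}:  v_{3} + v_{7} + v_{8} = 2·v_{4} + v_{5}  so sig = (3; 1,2)

Hence PRS(X_Σ) =
    (2; 1)
    (2; 1)
    (2; 1)
    (2; 1,1,1)
    (2; 1,1,1)
    (2; 2)
    (3; —)
    (3; —)
    (3; 1)
    (3; 1)
    (3; 1)
    (3; 1)
    (3; 1,1)
    (3; 1,2)


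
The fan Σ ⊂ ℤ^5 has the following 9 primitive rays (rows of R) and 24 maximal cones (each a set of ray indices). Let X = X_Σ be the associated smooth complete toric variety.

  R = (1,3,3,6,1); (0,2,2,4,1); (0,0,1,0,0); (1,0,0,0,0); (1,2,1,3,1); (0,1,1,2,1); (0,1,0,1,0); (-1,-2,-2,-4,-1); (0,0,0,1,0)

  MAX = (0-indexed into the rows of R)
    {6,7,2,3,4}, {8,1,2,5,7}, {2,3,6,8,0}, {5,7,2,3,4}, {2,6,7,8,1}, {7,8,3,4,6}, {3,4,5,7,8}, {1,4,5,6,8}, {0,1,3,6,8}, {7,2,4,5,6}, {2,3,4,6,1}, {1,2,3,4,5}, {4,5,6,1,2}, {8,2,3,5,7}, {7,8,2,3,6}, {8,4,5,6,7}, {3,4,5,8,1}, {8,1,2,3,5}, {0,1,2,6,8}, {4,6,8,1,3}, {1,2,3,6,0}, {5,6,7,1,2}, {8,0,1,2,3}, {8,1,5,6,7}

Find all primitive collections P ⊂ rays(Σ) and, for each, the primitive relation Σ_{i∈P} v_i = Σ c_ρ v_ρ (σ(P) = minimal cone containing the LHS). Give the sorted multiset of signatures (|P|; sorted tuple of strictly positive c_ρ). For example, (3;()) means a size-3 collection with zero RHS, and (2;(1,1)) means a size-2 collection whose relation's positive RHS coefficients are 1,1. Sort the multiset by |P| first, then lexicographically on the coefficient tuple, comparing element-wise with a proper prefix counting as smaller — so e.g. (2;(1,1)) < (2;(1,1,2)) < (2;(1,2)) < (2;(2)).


|primitive collections| = 9. Relations:

  {0,7}:  v_{0} + v_{7} = v_{2} + v_{6} + v_{8}  ⇒ sig = (2;(1,1,1))
  {0,5}:  v_{0} + v_{5} = 2·v_{1} + v_{3}  ⇒ sig = (2;(1,2))
  {0,4}:  v_{0} + v_{4} = 2·v_{1} + 2·v_{3} + v_{6}  ⇒ sig = (2;(1,2,2))
  {1,3,7}:  v_{1} + v_{3} + v_{7} = 0  ⇒ sig = (3;())
  {3,5,6}:  v_{3} + v_{5} + v_{6} = v_{4}  ⇒ sig = (3;(1))
  {1,4,7}:  v_{1} + v_{4} + v_{7} = v_{5} + v_{6}  ⇒ sig = (3;(1,1))
  {2,4,8}:  v_{2} + v_{4} + v_{8} = v_{1} + v_{3}  ⇒ sig = (3;(1,1))
  {2,5,6,8}:  v_{2} + v_{5} + v_{6} + v_{8} = v_{1}  ⇒ sig = (4;(1))
  {1,2,3,6,8}:  v_{1} + v_{2} + v_{3} + v_{6} + v_{8} = v_{0}  ⇒ sig = (5;(1))

Hence PRS(X_Σ) =
{ (2;(1,1,1)),  (2;(1,2)),  (2;(1,2,2)),  (3;()),  (3;(1)),  (3;(1,1)) ×2,  (4;(1)),  (5;(1)) }


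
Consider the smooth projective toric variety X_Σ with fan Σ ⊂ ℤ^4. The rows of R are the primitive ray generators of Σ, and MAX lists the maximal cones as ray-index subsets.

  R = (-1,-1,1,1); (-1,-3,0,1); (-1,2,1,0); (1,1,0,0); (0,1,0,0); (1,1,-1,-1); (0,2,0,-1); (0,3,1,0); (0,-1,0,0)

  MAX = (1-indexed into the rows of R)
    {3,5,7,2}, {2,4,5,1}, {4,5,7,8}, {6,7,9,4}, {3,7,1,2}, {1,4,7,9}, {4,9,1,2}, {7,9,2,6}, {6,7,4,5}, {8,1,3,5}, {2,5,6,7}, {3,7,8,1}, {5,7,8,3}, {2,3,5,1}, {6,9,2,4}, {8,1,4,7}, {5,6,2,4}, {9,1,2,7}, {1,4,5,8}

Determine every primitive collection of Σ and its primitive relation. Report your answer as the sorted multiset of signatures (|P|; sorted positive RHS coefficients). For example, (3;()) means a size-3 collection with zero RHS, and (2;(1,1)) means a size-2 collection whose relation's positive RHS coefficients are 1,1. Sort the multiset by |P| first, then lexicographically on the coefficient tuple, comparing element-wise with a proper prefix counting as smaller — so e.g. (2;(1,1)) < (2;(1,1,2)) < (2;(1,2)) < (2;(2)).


Minimal non-faces — 10 found among 9 rays, 19 max cones:

  • {1,6}:  v_{1} + v_{6} = 0  →  sig = (2;())
  • {5,9}:  v_{5} + v_{9} = 0  →  sig = (2;())
  • {3,4}:  v_{3} + v_{4} = v_{8}  →  sig = (2;(1))
  • {2,8}:  v_{2} + v_{8} = v_{1} + v_{5}  →  sig = (2;(1,1))
  • {3,6}:  v_{3} + v_{6} = v_{5} + v_{7}  →  sig = (2;(1,1))
  • {3,9}:  v_{3} + v_{9} = v_{1} + v_{7}  →  sig = (2;(1,1))
  • {6,8}:  v_{6} + v_{8} = v_{4} + v_{5} + v_{7}  →  sig = (2;(1,1,1))
  • {8,9}:  v_{8} + v_{9} = v_{1} + v_{4} + v_{7}  →  sig = (2;(1,1,1))
  • {2,4,7}:  v_{2} + v_{4} + v_{7} = 0  →  sig = (3;())
  • {1,5,7}:  v_{1} + v_{5} + v_{7} = v_{3}  →  sig = (3;(1))

Signatures (|P|; sorted positive RHS coefficients), sorted:
{ (2;()) ×2,  (2;(1)),  (2;(1,1)) ×3,  (2;(1,1,1)) ×2,  (3;()),  (3;(1)) }


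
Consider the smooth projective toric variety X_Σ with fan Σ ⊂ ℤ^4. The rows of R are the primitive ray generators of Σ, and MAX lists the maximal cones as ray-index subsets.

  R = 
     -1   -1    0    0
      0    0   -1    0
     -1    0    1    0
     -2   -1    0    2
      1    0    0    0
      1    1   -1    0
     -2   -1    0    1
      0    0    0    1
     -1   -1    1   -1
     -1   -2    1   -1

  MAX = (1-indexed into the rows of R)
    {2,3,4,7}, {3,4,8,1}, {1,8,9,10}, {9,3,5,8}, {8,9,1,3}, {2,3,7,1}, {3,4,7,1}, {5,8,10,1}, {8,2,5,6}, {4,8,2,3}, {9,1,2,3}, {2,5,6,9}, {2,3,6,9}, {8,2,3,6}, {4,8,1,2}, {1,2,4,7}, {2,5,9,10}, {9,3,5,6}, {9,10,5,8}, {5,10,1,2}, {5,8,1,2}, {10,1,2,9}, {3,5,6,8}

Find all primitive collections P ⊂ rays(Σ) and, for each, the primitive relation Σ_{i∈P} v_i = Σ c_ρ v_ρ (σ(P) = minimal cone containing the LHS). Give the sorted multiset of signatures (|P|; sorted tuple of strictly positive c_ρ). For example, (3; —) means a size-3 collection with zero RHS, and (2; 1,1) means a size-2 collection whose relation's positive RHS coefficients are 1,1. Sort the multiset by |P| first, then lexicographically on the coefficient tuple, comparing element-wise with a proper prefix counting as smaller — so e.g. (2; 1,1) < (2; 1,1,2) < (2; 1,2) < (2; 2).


Minimal non-faces — 20 found among 10 rays, 23 max cones:

  P = {1,6}:  v_{1} + v_{6} = v_{2} ; sig = (2; 1)
  P = {7,8}:  v_{7} + v_{8} = v_{4} ; sig = (2; 1)
  P = {5,7}:  v_{5} + v_{7} = v_{1} + v_{8} ; sig = (2; 1,1)
  P = {6,10}:  v_{6} + v_{10} = v_{2} + v_{5} + v_{9} ; sig = (2; 1,1,1)
  P = {4,9}:  v_{4} + v_{9} = 2·v_{1} + v_{3} + v_{8} ; sig = (2; 1,1,2)
  P = {6,7}:  v_{6} + v_{7} = 2·v_{2} + v_{3} + v_{8} ; sig = (2; 1,1,2)
  P = {7,10}:  v_{7} + v_{10} = 2·v_{1} + v_{8} + v_{9} ; sig = (2; 1,1,2)
  P = {3,10}:  v_{3} + v_{10} = v_{8} + 2·v_{9} ; sig = (2; 1,2)
  P = {4,5}:  v_{4} + v_{5} = v_{1} + 2·v_{8} ; sig = (2; 1,2)
  P = {7,9}:  v_{7} + v_{9} = 2·v_{1} + v_{3} ; sig = (2; 1,2)
  P = {4,6}:  v_{4} + v_{6} = 2·v_{2} + v_{3} + 2·v_{8} ; sig = (2; 1,2,2)
  P = {4,10}:  v_{4} + v_{10} = 2·v_{1} + 2·v_{8} + v_{9} ; sig = (2; 1,2,2)
  P = {2,3,5}:  v_{2} + v_{3} + v_{5} = 0 ; sig = (3; —)
  P = {6,8,9}:  v_{6} + v_{8} + v_{9} = 0 ; sig = (3; —)
  P = {1,5,9}:  v_{1} + v_{5} + v_{9} = v_{10} ; sig = (3; 1)
  P = {2,8,9}:  v_{2} + v_{8} + v_{9} = v_{1} ; sig = (3; 1)
  P = {1,3,5}:  v_{1} + v_{3} + v_{5} = v_{8} + v_{9} ; sig = (3; 1,1)
  P = {2,8,10}:  v_{2} + v_{8} + v_{10} = 2·v_{1} + v_{5} ; sig = (3; 1,2)
  P = {1,2,3,8}:  v_{1} + v_{2} + v_{3} + v_{8} = v_{7} ; sig = (4; 1)
  P = {1,2,3,4}:  v_{1} + v_{2} + v_{3} + v_{4} = 2·v_{7} ; sig = (4; 2)

Hence PRS(X_Σ) =
{ (2; 1) ×2,  (2; 1,1),  (2; 1,1,1),  (2; 1,1,2) ×3,  (2; 1,2) ×3,  (2; 1,2,2) ×2,  (3; —) ×2,  (3; 1) ×2,  (3; 1,1),  (3; 1,2),  (4; 1),  (4; 2) }


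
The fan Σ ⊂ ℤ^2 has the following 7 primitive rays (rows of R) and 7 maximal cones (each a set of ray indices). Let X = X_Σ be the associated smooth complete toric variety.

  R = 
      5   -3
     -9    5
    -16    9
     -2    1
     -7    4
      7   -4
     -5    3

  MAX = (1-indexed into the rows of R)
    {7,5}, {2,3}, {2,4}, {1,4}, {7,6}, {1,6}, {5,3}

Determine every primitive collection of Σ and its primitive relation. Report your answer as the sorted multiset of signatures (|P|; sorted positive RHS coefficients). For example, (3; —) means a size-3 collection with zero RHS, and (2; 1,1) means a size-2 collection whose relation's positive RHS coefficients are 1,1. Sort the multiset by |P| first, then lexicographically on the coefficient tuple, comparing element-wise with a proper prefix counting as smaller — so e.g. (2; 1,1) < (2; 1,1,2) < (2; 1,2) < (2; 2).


|primitive collections| = 14. Relations:

  P={1,7}:  v_{1} + v_{7} = 0 ; sig = (2; —)
  P={5,6}:  v_{5} + v_{6} = 0 ; sig = (2; —)
  P={1,5}:  v_{1} + v_{5} = v_{4} ; sig = (2; 1)
  P={2,5}:  v_{2} + v_{5} = v_{3} ; sig = (2; 1)
  P={2,6}:  v_{2} + v_{6} = v_{4} ; sig = (2; 1)
  P={3,6}:  v_{3} + v_{6} = v_{2} ; sig = (2; 1)
  P={4,5}:  v_{4} + v_{5} = v_{2} ; sig = (2; 1)
  P={4,6}:  v_{4} + v_{6} = v_{1} ; sig = (2; 1)
  P={4,7}:  v_{4} + v_{7} = v_{5} ; sig = (2; 1)
  P={1,3}:  v_{1} + v_{3} = v_{2} + v_{4} ; sig = (2; 1,1)
  P={1,2}:  v_{1} + v_{2} = 2·v_{4} ; sig = (2; 2)
  P={2,7}:  v_{2} + v_{7} = 2·v_{5} ; sig = (2; 2)
  P={3,4}:  v_{3} + v_{4} = 2·v_{2} ; sig = (2; 2)
  P={3,7}:  v_{3} + v_{7} = 3·v_{5} ; sig = (2; 3)

Signatures (|P|; sorted positive RHS coefficients), sorted:
    |P|=2: 14 collections, coeffs (), (), (1), (1), (1), (1), (1), (1), (1), (1,1), (2), (2), (2), (3)


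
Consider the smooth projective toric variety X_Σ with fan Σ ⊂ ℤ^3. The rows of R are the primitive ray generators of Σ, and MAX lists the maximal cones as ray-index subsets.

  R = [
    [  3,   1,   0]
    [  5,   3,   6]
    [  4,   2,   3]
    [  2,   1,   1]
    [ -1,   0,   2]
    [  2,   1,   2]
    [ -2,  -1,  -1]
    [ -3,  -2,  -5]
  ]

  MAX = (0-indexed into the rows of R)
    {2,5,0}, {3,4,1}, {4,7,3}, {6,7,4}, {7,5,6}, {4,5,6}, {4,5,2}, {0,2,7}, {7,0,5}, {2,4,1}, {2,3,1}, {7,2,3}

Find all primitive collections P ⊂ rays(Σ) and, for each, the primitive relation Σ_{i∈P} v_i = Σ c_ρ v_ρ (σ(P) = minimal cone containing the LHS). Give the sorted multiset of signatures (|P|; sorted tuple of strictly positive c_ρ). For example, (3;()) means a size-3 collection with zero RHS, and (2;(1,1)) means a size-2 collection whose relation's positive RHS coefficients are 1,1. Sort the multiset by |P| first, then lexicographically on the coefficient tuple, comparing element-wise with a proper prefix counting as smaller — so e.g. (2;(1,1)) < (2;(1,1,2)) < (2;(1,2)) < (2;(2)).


Minimal non-faces — 14 found among 8 rays, 12 max cones:

  • {3,6}:  v_{3} + v_{6} = 0 ; sig = (2;())
  • {0,4}:  v_{0} + v_{4} = v_{5} ; sig = (2;(1))
  • {1,7}:  v_{1} + v_{7} = v_{3} ; sig = (2;(1))
  • {2,6}:  v_{2} + v_{6} = v_{5} ; sig = (2;(1))
  • {3,5}:  v_{3} + v_{5} = v_{2} ; sig = (2;(1))
  • {1,6}:  v_{1} + v_{6} = v_{2} + v_{4} ; sig = (2;(1,1))
  • {0,3}:  v_{0} + v_{3} = 2·v_{2} + v_{7} ; sig = (2;(1,2))
  • {0,6}:  v_{0} + v_{6} = 2·v_{5} + v_{7} ; sig = (2;(1,2))
  • {1,5}:  v_{1} + v_{5} = 2·v_{2} + v_{4} ; sig = (2;(1,2))
  • {0,1}:  v_{0} + v_{1} = 2·v_{2} ; sig = (2;(2))
  • {2,4,7}:  v_{2} + v_{4} + v_{7} = 0 ; sig = (3;())
  • {2,3,4}:  v_{2} + v_{3} + v_{4} = v_{1} ; sig = (3;(1))
  • {2,5,7}:  v_{2} + v_{5} + v_{7} = v_{0} ; sig = (3;(1))
  • {4,5,7}:  v_{4} + v_{5} + v_{7} = v_{6} ; sig = (3;(1))

Hence PRS(X_Σ) =
    |P|=2: 10 collections, coeffs (), (1), (1), (1), (1), (1,1), (1,2), (1,2), (1,2), (2)
    |P|=3: 4 collections, coeffs (), (1), (1), (1)


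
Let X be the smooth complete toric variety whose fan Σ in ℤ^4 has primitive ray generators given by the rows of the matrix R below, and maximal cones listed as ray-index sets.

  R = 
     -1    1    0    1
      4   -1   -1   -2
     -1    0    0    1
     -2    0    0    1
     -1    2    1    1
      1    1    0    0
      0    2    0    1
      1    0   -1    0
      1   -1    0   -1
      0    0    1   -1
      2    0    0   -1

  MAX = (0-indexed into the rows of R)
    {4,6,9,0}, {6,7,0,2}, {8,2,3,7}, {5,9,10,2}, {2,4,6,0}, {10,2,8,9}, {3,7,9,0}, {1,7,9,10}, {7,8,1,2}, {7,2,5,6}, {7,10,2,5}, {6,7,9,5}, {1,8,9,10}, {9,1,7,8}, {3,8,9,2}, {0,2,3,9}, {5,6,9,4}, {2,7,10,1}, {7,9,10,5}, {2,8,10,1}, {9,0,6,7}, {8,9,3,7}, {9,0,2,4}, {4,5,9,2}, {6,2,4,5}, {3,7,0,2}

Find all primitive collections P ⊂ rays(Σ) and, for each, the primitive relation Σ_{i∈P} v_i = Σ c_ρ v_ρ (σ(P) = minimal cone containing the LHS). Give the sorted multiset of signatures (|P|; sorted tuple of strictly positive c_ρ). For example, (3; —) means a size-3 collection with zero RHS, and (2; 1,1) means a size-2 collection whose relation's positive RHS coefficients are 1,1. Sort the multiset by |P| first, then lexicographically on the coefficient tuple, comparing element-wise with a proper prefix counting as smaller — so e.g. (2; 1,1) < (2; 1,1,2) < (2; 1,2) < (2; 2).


The 22 primitive collections of Σ (r=11, n=4):

  {0,8}:  v_{0} + v_{8} = 0  so sig = (2; —)
  {3,10}:  v_{3} + v_{10} = 0  so sig = (2; —)
  {0,5}:  v_{0} + v_{5} = v_{6}  so sig = (2; 1)
  {0,10}:  v_{0} + v_{10} = v_{5}  so sig = (2; 1)
  {3,5}:  v_{3} + v_{5} = v_{0}  so sig = (2; 1)
  {4,7}:  v_{4} + v_{7} = v_{6}  so sig = (2; 1)
  {5,8}:  v_{5} + v_{8} = v_{10}  so sig = (2; 1)
  {6,8}:  v_{6} + v_{8} = v_{5}  so sig = (2; 1)
  {0,1}:  v_{0} + v_{1} = v_{7} + v_{10}  so sig = (2; 1,1)
  {1,3}:  v_{1} + v_{3} = v_{7} + v_{8}  so sig = (2; 1,1)
  {1,4}:  v_{1} + v_{4} = v_{5} + v_{10}  so sig = (2; 1,1)
  {1,6}:  v_{1} + v_{6} = v_{5} + v_{7} + v_{10}  so sig = (2; 1,1,1)
  {4,8}:  v_{4} + v_{8} = v_{2} + v_{5} + v_{9}  so sig = (2; 1,1,1)
  {3,4}:  v_{3} + v_{4} = 2·v_{0} + v_{2} + v_{9}  so sig = (2; 1,1,2)
  {4,10}:  v_{4} + v_{10} = v_{2} + 2·v_{5} + v_{9}  so sig = (2; 1,1,2)
  {1,5}:  v_{1} + v_{5} = v_{7} + 2·v_{10}  so sig = (2; 1,2)
  {3,6}:  v_{3} + v_{6} = 2·v_{0}  so sig = (2; 2)
  {6,10}:  v_{6} + v_{10} = 2·v_{5}  so sig = (2; 2)
  {2,7,9}:  v_{2} + v_{7} + v_{9} = 0  so sig = (3; —)
  {2,6,9}:  v_{2} + v_{6} + v_{9} = v_{4}  so sig = (3; 1)
  {7,8,10}:  v_{7} + v_{8} + v_{10} = v_{1}  so sig = (3; 1)
  {1,2,9}:  v_{1} + v_{2} + v_{9} = v_{8} + v_{10}  so sig = (3; 1,1)

Hence PRS(X_Σ) =
    |P|=2: 18 collections, coeffs (), (), (1), (1), (1), (1), (1), (1), (1,1), (1,1), (1,1), (1,1,1), (1,1,1), (1,1,2), (1,1,2), (1,2), (2), (2)
    |P|=3: 4 collections, coeffs (), (1), (1), (1,1)


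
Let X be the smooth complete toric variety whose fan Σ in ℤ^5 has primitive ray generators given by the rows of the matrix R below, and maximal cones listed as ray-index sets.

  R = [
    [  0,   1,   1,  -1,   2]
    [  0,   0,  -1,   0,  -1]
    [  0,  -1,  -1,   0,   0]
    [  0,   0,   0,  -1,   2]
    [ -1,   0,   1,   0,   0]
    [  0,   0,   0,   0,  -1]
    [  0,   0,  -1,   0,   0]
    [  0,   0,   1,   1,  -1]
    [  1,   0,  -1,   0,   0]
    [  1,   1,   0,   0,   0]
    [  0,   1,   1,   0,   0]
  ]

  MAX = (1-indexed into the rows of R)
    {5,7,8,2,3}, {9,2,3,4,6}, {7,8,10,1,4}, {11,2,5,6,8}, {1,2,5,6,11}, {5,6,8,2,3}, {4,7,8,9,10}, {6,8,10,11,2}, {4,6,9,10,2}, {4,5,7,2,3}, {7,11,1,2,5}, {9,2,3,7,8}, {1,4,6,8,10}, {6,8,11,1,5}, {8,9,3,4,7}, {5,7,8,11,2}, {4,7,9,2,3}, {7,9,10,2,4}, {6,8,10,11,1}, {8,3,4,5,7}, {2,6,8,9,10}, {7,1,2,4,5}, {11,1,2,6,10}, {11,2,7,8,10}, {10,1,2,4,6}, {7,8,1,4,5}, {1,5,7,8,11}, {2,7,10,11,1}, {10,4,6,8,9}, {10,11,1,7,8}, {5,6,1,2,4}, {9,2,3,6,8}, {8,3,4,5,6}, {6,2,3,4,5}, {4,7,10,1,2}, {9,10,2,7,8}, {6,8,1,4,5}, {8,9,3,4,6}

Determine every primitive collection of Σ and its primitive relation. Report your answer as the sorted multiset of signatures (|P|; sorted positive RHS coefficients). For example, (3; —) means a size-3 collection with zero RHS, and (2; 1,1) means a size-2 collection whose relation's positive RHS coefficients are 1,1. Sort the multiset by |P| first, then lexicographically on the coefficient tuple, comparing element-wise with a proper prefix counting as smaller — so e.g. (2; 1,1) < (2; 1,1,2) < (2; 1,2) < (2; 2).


|primitive collections| = 11. Relations:

  P = {3,11}:  v_{3} + v_{11} = 0 ; sig = (2; —)
  P = {5,9}:  v_{5} + v_{9} = 0 ; sig = (2; —)
  P = {1,3}:  v_{1} + v_{3} = v_{4} ; sig = (2; 1)
  P = {3,10}:  v_{3} + v_{10} = v_{9} ; sig = (2; 1)
  P = {4,11}:  v_{4} + v_{11} = v_{1} ; sig = (2; 1)
  P = {5,10}:  v_{5} + v_{10} = v_{11} ; sig = (2; 1)
  P = {6,7}:  v_{6} + v_{7} = v_{2} ; sig = (2; 1)
  P = {9,11}:  v_{9} + v_{11} = v_{10} ; sig = (2; 1)
  P = {1,9}:  v_{1} + v_{9} = v_{4} + v_{10} ; sig = (2; 1,1)
  P = {2,4,8}:  v_{2} + v_{4} + v_{8} = 0 ; sig = (3; —)
  P = {1,2,8}:  v_{1} + v_{2} + v_{8} = v_{11} ; sig = (3; 1)

Sorted signature multiset PRS(X):
{ (2; —) ×2,  (2; 1) ×6,  (2; 1,1),  (3; —),  (3; 1) }


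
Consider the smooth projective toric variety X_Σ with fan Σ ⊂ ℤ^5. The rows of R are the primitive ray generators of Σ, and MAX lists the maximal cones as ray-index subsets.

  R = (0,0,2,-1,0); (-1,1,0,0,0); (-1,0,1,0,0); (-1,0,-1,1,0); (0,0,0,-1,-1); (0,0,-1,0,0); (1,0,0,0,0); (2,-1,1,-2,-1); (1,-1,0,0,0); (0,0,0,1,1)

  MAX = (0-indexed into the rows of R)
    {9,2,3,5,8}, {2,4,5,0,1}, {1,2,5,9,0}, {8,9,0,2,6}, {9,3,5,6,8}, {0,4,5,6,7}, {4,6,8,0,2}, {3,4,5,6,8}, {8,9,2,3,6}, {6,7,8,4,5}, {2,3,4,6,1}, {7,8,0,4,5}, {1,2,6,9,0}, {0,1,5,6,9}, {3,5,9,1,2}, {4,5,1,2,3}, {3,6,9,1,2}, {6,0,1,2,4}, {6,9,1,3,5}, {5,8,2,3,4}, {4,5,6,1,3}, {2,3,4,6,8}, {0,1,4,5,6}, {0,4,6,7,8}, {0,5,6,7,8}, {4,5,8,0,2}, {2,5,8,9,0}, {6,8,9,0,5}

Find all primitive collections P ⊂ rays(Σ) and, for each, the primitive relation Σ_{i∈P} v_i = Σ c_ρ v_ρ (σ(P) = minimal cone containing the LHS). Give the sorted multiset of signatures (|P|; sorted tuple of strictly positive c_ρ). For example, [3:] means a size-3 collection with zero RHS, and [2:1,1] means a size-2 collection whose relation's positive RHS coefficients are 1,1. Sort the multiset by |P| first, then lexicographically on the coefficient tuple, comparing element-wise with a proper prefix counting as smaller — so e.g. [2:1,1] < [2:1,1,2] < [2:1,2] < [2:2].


The 9 primitive collections of Σ (r=10, n=5):

  P={1,8}:  v_{1} + v_{8} = 0  so sig = [2:]
  P={4,9}:  v_{4} + v_{9} = 0  so sig = [2:]
  P={0,3}:  v_{0} + v_{3} = v_{2}  so sig = [2:1]
  P={3,7}:  v_{3} + v_{7} = v_{4} + v_{8}  so sig = [2:1,1]
  P={2,7}:  v_{2} + v_{7} = v_{0} + v_{4} + v_{8}  so sig = [2:1,1,1]
  P={1,7}:  v_{1} + v_{7} = v_{0} + v_{4} + v_{5} + v_{6}  so sig = [2:1,1,1,1]
  P={7,9}:  v_{7} + v_{9} = v_{0} + v_{5} + v_{6} + v_{8}  so sig = [2:1,1,1,1]
  P={2,5,6}:  v_{2} + v_{5} + v_{6} = 0  so sig = [3:]
  P={0,4,5,6,8}:  v_{0} + v_{4} + v_{5} + v_{6} + v_{8} = v_{7}  so sig = [5:1]

Hence PRS(X_Σ) =
[[2:], [2:], [2:1], [2:1,1], [2:1,1,1], [2:1,1,1,1], [2:1,1,1,1], [3:], [5:1]]


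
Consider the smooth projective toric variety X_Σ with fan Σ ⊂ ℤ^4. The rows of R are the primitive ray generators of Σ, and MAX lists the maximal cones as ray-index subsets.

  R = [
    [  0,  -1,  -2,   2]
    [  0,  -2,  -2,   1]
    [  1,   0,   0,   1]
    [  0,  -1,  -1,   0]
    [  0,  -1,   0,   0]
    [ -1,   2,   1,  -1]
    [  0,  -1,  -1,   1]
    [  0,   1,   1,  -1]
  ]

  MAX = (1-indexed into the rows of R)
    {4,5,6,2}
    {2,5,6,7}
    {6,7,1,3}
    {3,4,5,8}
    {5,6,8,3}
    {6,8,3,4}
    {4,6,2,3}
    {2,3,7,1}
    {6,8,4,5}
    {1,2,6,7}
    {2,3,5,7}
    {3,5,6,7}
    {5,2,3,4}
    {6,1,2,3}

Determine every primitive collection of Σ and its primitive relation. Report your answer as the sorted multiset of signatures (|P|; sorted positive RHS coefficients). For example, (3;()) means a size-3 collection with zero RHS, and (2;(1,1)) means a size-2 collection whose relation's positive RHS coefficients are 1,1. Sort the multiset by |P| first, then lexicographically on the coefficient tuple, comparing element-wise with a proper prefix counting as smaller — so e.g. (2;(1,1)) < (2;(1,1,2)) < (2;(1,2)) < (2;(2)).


Primitive collections (9):

  P={7,8}:  v_{7} + v_{8} = 0 ; sig = (2;())
  P={2,8}:  v_{2} + v_{8} = v_{4} ; sig = (2;(1))
  P={4,7}:  v_{4} + v_{7} = v_{2} ; sig = (2;(1))
  P={1,8}:  v_{1} + v_{8} = v_{2} + v_{3} + v_{6} ; sig = (2;(1,1,1))
  P={1,4}:  v_{1} + v_{4} = 2·v_{2} + v_{3} + v_{6} ; sig = (2;(1,1,2))
  P={1,5}:  v_{1} + v_{5} = 2·v_{7} ; sig = (2;(2))
  P={3,4,5,6}:  v_{3} + v_{4} + v_{5} + v_{6} = 0 ; sig = (4;())
  P={2,3,5,6}:  v_{2} + v_{3} + v_{5} + v_{6} = v_{7} ; sig = (4;(1))
  P={2,3,6,7}:  v_{2} + v_{3} + v_{6} + v_{7} = v_{1} ; sig = (4;(1))

Sorted signature multiset PRS(X):
    (2;())
    (2;(1))
    (2;(1))
    (2;(1,1,1))
    (2;(1,1,2))
    (2;(2))
    (4;())
    (4;(1))
    (4;(1))


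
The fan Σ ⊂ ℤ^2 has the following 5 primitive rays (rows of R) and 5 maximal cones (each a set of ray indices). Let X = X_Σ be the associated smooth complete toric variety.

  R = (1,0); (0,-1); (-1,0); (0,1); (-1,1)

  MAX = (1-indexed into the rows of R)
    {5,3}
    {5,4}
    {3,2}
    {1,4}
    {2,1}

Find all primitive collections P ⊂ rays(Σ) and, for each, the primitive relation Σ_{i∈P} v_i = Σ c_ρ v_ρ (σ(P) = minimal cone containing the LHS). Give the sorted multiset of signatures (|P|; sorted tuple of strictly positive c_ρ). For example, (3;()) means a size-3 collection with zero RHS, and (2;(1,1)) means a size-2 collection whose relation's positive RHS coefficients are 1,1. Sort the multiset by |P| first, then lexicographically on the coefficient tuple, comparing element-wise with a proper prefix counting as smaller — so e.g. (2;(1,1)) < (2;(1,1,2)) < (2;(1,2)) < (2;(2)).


Δ(Σ) — 5 vertices, 5 min non-faces:

  {1,3}:  v_{1} + v_{3} = 0  ⇒ sig = (2;())
  {2,4}:  v_{2} + v_{4} = 0  ⇒ sig = (2;())
  {1,5}:  v_{1} + v_{5} = v_{4}  ⇒ sig = (2;(1))
  {2,5}:  v_{2} + v_{5} = v_{3}  ⇒ sig = (2;(1))
  {3,4}:  v_{3} + v_{4} = v_{5}  ⇒ sig = (2;(1))

Sorted signature multiset PRS(X):
    |P|=2: 5 collections, coeffs (), (), (1), (1), (1)


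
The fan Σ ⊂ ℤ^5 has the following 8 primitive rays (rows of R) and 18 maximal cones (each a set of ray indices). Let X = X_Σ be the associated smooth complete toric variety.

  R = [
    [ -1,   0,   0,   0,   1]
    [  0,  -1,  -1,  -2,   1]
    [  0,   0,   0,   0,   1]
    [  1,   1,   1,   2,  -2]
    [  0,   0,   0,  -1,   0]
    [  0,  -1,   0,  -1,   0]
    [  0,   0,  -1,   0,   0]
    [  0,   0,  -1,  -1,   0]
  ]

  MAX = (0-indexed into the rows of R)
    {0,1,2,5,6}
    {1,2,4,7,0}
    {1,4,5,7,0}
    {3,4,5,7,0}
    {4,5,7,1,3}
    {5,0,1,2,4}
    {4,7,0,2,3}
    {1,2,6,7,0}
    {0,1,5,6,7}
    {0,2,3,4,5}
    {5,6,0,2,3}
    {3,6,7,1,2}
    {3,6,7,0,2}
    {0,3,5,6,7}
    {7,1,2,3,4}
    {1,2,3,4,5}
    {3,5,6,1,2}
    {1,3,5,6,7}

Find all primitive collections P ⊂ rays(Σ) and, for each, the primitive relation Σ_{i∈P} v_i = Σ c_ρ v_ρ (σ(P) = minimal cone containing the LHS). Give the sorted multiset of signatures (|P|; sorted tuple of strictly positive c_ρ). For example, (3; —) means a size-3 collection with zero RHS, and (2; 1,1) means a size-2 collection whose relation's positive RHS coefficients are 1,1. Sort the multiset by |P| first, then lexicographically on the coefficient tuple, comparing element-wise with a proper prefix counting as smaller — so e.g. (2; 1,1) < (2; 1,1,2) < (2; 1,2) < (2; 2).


|primitive collections| = 3. Relations:

  • {4,6}:  v_{4} + v_{6} = v_{7}  ⇒ sig = (2; 1)
  • {0,1,3}:  v_{0} + v_{1} + v_{3} = 0  ⇒ sig = (3; —)
  • {2,5,7}:  v_{2} + v_{5} + v_{7} = v_{1}  ⇒ sig = (3; 1)

Signatures (|P|; sorted positive RHS coefficients), sorted:
[(2; 1), (3; —), (3; 1)]


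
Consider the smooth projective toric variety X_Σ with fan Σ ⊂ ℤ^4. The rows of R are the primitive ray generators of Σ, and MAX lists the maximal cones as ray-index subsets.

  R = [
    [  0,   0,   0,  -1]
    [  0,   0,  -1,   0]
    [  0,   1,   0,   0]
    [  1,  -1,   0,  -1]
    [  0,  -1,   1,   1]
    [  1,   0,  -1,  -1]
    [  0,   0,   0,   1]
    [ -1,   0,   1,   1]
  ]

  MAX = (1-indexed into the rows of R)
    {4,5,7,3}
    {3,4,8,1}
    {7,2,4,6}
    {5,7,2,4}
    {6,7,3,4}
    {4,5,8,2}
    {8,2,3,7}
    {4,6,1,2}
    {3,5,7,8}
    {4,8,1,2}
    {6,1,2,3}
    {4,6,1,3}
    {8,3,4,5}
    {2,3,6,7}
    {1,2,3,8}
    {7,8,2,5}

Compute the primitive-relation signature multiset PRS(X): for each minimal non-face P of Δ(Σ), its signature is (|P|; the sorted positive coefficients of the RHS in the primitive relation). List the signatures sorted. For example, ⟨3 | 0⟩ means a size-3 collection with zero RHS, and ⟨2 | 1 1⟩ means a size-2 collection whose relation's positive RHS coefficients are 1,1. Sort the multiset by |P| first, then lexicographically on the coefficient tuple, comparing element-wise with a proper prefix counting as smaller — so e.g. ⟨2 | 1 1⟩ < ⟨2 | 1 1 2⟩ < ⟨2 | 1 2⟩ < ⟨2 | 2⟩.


Minimal non-faces — 7 found among 8 rays, 16 max cones:

  • {1,7}:  v_{1} + v_{7} = 0 ; sig = ⟨2 | 0⟩
  • {6,8}:  v_{6} + v_{8} = 0 ; sig = ⟨2 | 0⟩
  • {1,5}:  v_{1} + v_{5} = v_{4} + v_{8} ; sig = ⟨2 | 1 1⟩
  • {5,6}:  v_{5} + v_{6} = v_{4} + v_{7} ; sig = ⟨2 | 1 1⟩
  • {2,3,4}:  v_{2} + v_{3} + v_{4} = v_{6} ; sig = ⟨3 | 1⟩
  • {2,3,5}:  v_{2} + v_{3} + v_{5} = v_{7} ; sig = ⟨3 | 1⟩
  • {4,7,8}:  v_{4} + v_{7} + v_{8} = v_{5} ; sig = ⟨3 | 1⟩

Hence PRS(X_Σ) =
    |P|=2: 4 collections, coeffs (), (), (1,1), (1,1)
    |P|=3: 3 collections, coeffs (1), (1), (1)


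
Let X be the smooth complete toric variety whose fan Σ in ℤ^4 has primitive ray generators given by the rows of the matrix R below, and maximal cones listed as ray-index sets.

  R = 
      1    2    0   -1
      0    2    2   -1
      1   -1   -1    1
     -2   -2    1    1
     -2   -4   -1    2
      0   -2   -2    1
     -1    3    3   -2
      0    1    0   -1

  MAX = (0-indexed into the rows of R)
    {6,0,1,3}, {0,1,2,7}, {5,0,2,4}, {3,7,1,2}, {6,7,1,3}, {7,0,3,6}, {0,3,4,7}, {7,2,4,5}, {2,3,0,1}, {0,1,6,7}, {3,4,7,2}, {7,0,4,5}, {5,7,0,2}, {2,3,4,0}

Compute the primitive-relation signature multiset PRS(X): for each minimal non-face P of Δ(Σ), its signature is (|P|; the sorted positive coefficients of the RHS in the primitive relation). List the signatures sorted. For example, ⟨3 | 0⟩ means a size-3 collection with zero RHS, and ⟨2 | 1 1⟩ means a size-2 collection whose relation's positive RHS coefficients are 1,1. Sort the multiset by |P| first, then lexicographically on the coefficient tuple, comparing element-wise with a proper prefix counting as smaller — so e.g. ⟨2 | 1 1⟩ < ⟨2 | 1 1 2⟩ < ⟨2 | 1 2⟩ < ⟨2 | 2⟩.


Δ(Σ) — 8 vertices, 9 min non-faces:

  {1,5}:  v_{1} + v_{5} = 0 — sig = ⟨2 | 0⟩
  {1,4}:  v_{1} + v_{4} = v_{3} — sig = ⟨2 | 1⟩
  {2,6}:  v_{2} + v_{6} = v_{1} — sig = ⟨2 | 1⟩
  {3,5}:  v_{3} + v_{5} = v_{4} — sig = ⟨2 | 1⟩
  {5,6}:  v_{5} + v_{6} = v_{0} + v_{3} + v_{7} — sig = ⟨2 | 1 1 1⟩
  {4,6}:  v_{4} + v_{6} = v_{0} + 2·v_{3} + v_{7} — sig = ⟨2 | 1 1 2⟩
  {0,2,3,7}:  v_{0} + v_{2} + v_{3} + v_{7} = 0 — sig = ⟨4 | 0⟩
  {0,1,3,7}:  v_{0} + v_{1} + v_{3} + v_{7} = v_{6} — sig = ⟨4 | 1⟩
  {0,2,4,7}:  v_{0} + v_{2} + v_{4} + v_{7} = v_{5} — sig = ⟨4 | 1⟩

Sorted signature multiset PRS(X):
{ ⟨2 | 0⟩,  ⟨2 | 1⟩ ×3,  ⟨2 | 1 1 1⟩,  ⟨2 | 1 1 2⟩,  ⟨4 | 0⟩,  ⟨4 | 1⟩ ×2 }


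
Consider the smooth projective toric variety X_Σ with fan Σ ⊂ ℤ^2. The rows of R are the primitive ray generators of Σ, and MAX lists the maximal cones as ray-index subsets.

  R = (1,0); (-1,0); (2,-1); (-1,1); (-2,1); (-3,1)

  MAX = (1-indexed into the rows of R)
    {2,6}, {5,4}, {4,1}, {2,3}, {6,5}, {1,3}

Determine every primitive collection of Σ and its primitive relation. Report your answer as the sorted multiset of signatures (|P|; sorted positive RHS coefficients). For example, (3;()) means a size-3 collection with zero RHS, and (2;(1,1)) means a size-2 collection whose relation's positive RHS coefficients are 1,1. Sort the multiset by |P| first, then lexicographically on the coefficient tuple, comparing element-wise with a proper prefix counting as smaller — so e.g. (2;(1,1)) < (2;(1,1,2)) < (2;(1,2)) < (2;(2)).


9 minimal non-faces of Δ(Σ) (on 6 rays):

  • {1,2}:  v_{1} + v_{2} = 0  ⟹  sig = (2;())
  • {3,5}:  v_{3} + v_{5} = 0  ⟹  sig = (2;())
  • {1,5}:  v_{1} + v_{5} = v_{4}  ⟹  sig = (2;(1))
  • {1,6}:  v_{1} + v_{6} = v_{5}  ⟹  sig = (2;(1))
  • {2,4}:  v_{2} + v_{4} = v_{5}  ⟹  sig = (2;(1))
  • {2,5}:  v_{2} + v_{5} = v_{6}  ⟹  sig = (2;(1))
  • {3,4}:  v_{3} + v_{4} = v_{1}  ⟹  sig = (2;(1))
  • {3,6}:  v_{3} + v_{6} = v_{2}  ⟹  sig = (2;(1))
  • {4,6}:  v_{4} + v_{6} = 2·v_{5}  ⟹  sig = (2;(2))

so the primitive-relation signature multiset is
[(2;()), (2;()), (2;(1)), (2;(1)), (2;(1)), (2;(1)), (2;(1)), (2;(1)), (2;(2))]


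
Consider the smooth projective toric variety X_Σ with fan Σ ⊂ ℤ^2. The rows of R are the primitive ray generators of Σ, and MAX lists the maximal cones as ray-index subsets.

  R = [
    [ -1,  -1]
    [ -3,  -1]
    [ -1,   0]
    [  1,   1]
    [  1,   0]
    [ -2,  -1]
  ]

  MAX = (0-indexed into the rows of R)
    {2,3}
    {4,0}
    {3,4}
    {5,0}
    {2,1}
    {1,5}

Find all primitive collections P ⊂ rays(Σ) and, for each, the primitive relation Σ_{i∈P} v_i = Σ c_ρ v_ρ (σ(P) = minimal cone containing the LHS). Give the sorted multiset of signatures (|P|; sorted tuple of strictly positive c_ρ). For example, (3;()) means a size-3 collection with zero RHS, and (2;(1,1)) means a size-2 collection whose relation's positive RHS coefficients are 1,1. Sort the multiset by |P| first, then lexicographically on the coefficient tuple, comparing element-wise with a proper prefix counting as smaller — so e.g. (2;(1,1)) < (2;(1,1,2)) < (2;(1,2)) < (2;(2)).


The 9 primitive collections of Σ (r=6, n=2):

  P={0,3}:  v_{0} + v_{3} = 0  ⟹  sig = (2;())
  P={2,4}:  v_{2} + v_{4} = 0  ⟹  sig = (2;())
  P={0,2}:  v_{0} + v_{2} = v_{5}  ⟹  sig = (2;(1))
  P={1,4}:  v_{1} + v_{4} = v_{5}  ⟹  sig = (2;(1))
  P={2,5}:  v_{2} + v_{5} = v_{1}  ⟹  sig = (2;(1))
  P={3,5}:  v_{3} + v_{5} = v_{2}  ⟹  sig = (2;(1))
  P={4,5}:  v_{4} + v_{5} = v_{0}  ⟹  sig = (2;(1))
  P={0,1}:  v_{0} + v_{1} = 2·v_{5}  ⟹  sig = (2;(2))
  P={1,3}:  v_{1} + v_{3} = 2·v_{2}  ⟹  sig = (2;(2))

Sorted signature multiset PRS(X):
    |P|=2: 9 collections, coeffs (), (), (1), (1), (1), (1), (1), (2), (2)


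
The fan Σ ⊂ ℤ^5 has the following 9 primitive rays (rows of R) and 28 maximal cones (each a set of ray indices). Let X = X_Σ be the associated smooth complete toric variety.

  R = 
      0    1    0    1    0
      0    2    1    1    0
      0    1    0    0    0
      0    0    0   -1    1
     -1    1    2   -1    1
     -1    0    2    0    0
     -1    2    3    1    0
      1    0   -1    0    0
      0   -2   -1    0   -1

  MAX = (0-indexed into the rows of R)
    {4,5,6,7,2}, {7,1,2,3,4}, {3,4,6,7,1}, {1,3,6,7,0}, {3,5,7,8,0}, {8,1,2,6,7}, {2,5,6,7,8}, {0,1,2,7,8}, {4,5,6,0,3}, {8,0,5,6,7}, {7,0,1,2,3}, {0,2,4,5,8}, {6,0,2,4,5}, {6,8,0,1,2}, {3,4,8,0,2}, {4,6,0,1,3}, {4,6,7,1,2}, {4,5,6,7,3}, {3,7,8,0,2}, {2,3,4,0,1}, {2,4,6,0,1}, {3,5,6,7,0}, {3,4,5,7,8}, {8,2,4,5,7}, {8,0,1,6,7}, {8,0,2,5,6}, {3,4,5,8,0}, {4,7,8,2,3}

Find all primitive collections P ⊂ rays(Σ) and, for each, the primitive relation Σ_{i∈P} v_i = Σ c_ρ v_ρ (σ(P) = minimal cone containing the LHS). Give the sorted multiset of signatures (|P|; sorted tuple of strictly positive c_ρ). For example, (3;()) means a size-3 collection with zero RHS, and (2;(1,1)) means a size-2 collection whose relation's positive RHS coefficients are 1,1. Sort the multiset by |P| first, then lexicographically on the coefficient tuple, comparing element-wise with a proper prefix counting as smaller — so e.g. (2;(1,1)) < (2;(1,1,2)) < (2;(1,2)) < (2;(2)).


10 minimal non-faces of Δ(Σ) (on 9 rays):

  • {1,5}:  v_{1} + v_{5} = v_{6}  ⇒ sig = (2;(1))
  • {1,3,8}:  v_{1} + v_{3} + v_{8} = 0  ⇒ sig = (3;())
  • {2,3,5}:  v_{2} + v_{3} + v_{5} = v_{4}  ⇒ sig = (3;(1))
  • {3,6,8}:  v_{3} + v_{6} + v_{8} = v_{5}  ⇒ sig = (3;(1))
  • {0,4,7}:  v_{0} + v_{4} + v_{7} = v_{1} + v_{3}  ⇒ sig = (3;(1,1))
  • {1,4,8}:  v_{1} + v_{4} + v_{8} = v_{2} + v_{5}  ⇒ sig = (3;(1,1))
  • {2,3,6}:  v_{2} + v_{3} + v_{6} = v_{1} + v_{4}  ⇒ sig = (3;(1,1))
  • {4,6,8}:  v_{4} + v_{6} + v_{8} = v_{2} + 2·v_{5}  ⇒ sig = (3;(1,2))
  • {0,2,5,7}:  v_{0} + v_{2} + v_{5} + v_{7} = v_{1}  ⇒ sig = (4;(1))
  • {0,2,6,7}:  v_{0} + v_{2} + v_{6} + v_{7} = 2·v_{1}  ⇒ sig = (4;(2))

so the primitive-relation signature multiset is
{ (2;(1)),  (3;()),  (3;(1)) ×2,  (3;(1,1)) ×3,  (3;(1,2)),  (4;(1)),  (4;(2)) }


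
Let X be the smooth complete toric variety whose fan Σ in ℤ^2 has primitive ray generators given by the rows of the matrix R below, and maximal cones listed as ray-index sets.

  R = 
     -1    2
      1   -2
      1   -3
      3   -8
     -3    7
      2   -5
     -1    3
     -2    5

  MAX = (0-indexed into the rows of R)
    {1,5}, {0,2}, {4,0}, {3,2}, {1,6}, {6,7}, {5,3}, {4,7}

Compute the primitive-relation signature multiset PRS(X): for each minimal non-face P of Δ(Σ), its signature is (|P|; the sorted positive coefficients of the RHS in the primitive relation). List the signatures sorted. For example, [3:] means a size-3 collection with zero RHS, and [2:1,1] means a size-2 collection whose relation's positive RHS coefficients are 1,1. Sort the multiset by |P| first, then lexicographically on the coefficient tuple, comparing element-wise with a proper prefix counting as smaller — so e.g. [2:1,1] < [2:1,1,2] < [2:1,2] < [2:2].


Δ(Σ) — 8 vertices, 20 min non-faces:

  P = {0,1}:  v_{0} + v_{1} = 0 ; sig = [2:]
  P = {2,6}:  v_{2} + v_{6} = 0 ; sig = [2:]
  P = {5,7}:  v_{5} + v_{7} = 0 ; sig = [2:]
  P = {0,5}:  v_{0} + v_{5} = v_{2} ; sig = [2:1]
  P = {0,6}:  v_{0} + v_{6} = v_{7} ; sig = [2:1]
  P = {0,7}:  v_{0} + v_{7} = v_{4} ; sig = [2:1]
  P = {1,2}:  v_{1} + v_{2} = v_{5} ; sig = [2:1]
  P = {1,4}:  v_{1} + v_{4} = v_{7} ; sig = [2:1]
  P = {1,7}:  v_{1} + v_{7} = v_{6} ; sig = [2:1]
  P = {2,5}:  v_{2} + v_{5} = v_{3} ; sig = [2:1]
  P = {2,7}:  v_{2} + v_{7} = v_{0} ; sig = [2:1]
  P = {3,6}:  v_{3} + v_{6} = v_{5} ; sig = [2:1]
  P = {3,7}:  v_{3} + v_{7} = v_{2} ; sig = [2:1]
  P = {4,5}:  v_{4} + v_{5} = v_{0} ; sig = [2:1]
  P = {5,6}:  v_{5} + v_{6} = v_{1} ; sig = [2:1]
  P = {3,4}:  v_{3} + v_{4} = v_{0} + v_{2} ; sig = [2:1,1]
  P = {0,3}:  v_{0} + v_{3} = 2·v_{2} ; sig = [2:2]
  P = {1,3}:  v_{1} + v_{3} = 2·v_{5} ; sig = [2:2]
  P = {2,4}:  v_{2} + v_{4} = 2·v_{0} ; sig = [2:2]
  P = {4,6}:  v_{4} + v_{6} = 2·v_{7} ; sig = [2:2]

Signatures (|P|; sorted positive RHS coefficients), sorted:
[[2:], [2:], [2:], [2:1], [2:1], [2:1], [2:1], [2:1], [2:1], [2:1], [2:1], [2:1], [2:1], [2:1], [2:1], [2:1,1], [2:2], [2:2], [2:2], [2:2]]


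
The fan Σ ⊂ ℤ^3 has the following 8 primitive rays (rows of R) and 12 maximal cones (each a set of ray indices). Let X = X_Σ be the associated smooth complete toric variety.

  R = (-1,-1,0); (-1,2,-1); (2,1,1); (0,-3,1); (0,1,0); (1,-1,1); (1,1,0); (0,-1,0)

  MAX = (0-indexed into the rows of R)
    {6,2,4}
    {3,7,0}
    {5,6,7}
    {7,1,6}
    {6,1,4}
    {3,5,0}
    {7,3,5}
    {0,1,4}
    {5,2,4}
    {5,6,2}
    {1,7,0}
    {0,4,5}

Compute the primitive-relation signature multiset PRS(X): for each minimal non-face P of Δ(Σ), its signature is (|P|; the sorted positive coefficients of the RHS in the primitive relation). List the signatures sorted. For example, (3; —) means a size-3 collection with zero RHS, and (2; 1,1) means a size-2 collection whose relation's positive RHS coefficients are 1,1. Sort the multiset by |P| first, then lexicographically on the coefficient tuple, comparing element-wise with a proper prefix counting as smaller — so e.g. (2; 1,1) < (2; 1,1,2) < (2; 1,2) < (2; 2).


Σ has 12 primitive collections:

  P = {0,6}:  v_{0} + v_{6} = 0 ; sig = (2; —)
  P = {4,7}:  v_{4} + v_{7} = 0 ; sig = (2; —)
  P = {1,3}:  v_{1} + v_{3} = v_{0} ; sig = (2; 1)
  P = {1,5}:  v_{1} + v_{5} = v_{4} ; sig = (2; 1)
  P = {0,2}:  v_{0} + v_{2} = v_{4} + v_{5} ; sig = (2; 1,1)
  P = {2,7}:  v_{2} + v_{7} = v_{5} + v_{6} ; sig = (2; 1,1)
  P = {3,4}:  v_{3} + v_{4} = v_{0} + v_{5} ; sig = (2; 1,1)
  P = {3,6}:  v_{3} + v_{6} = v_{5} + v_{7} ; sig = (2; 1,1)
  P = {1,2}:  v_{1} + v_{2} = 2·v_{4} + v_{6} ; sig = (2; 1,2)
  P = {2,3}:  v_{2} + v_{3} = 2·v_{5} ; sig = (2; 2)
  P = {0,5,7}:  v_{0} + v_{5} + v_{7} = v_{3} ; sig = (3; 1)
  P = {4,5,6}:  v_{4} + v_{5} + v_{6} = v_{2} ; sig = (3; 1)

Sorted signature multiset PRS(X):
    (2; —)
    (2; —)
    (2; 1)
    (2; 1)
    (2; 1,1)
    (2; 1,1)
    (2; 1,1)
    (2; 1,1)
    (2; 1,2)
    (2; 2)
    (3; 1)
    (3; 1)


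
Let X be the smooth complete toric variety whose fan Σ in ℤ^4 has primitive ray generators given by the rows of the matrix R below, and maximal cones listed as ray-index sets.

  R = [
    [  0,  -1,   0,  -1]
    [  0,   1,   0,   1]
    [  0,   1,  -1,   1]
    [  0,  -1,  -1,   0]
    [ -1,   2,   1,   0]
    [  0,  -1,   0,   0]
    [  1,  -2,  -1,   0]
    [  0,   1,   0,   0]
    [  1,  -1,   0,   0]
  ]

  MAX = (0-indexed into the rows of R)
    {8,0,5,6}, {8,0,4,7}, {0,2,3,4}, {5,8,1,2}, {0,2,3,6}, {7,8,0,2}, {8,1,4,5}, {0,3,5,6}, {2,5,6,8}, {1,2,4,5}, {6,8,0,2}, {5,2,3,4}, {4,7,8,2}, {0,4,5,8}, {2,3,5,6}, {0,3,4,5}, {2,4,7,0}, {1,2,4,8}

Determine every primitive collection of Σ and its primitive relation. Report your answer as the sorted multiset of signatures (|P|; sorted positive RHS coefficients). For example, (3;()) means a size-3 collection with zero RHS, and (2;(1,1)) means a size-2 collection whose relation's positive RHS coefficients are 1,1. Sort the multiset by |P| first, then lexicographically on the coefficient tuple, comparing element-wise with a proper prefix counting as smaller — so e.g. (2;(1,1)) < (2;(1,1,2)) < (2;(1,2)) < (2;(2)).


Primitive collections (12):

  {0,1}:  v_{0} + v_{1} = 0  ⟹  sig = (2;())
  {4,6}:  v_{4} + v_{6} = 0  ⟹  sig = (2;())
  {5,7}:  v_{5} + v_{7} = 0  ⟹  sig = (2;())
  {3,8}:  v_{3} + v_{8} = v_{6}  ⟹  sig = (2;(1))
  {1,3}:  v_{1} + v_{3} = v_{2} + v_{5}  ⟹  sig = (2;(1,1))
  {3,7}:  v_{3} + v_{7} = v_{0} + v_{2}  ⟹  sig = (2;(1,1))
  {1,6}:  v_{1} + v_{6} = v_{2} + v_{5} + v_{8}  ⟹  sig = (2;(1,1,1))
  {1,7}:  v_{1} + v_{7} = v_{2} + v_{4} + v_{8}  ⟹  sig = (2;(1,1,1))
  {6,7}:  v_{6} + v_{7} = v_{0} + v_{2} + v_{8}  ⟹  sig = (2;(1,1,1))
  {0,2,5}:  v_{0} + v_{2} + v_{5} = v_{3}  ⟹  sig = (3;(1))
  {0,2,4,8}:  v_{0} + v_{2} + v_{4} + v_{8} = v_{7}  ⟹  sig = (4;(1))
  {2,4,5,8}:  v_{2} + v_{4} + v_{5} + v_{8} = v_{1}  ⟹  sig = (4;(1))

so the primitive-relation signature multiset is
    (2;())
    (2;())
    (2;())
    (2;(1))
    (2;(1,1))
    (2;(1,1))
    (2;(1,1,1))
    (2;(1,1,1))
    (2;(1,1,1))
    (3;(1))
    (4;(1))
    (4;(1))
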